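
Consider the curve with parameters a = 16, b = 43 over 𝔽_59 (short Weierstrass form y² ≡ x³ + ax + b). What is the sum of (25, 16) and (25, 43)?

The two points share x = 25 and their y-coordinates satisfy 16 + 43 ≡ 0 (mod 59), so they are inverses. Their sum is O.

O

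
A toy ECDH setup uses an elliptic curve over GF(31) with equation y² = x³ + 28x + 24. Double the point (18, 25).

tangent at (18, 25): λ = (3·18² + 28)/(2·25) ≡ 8/19. 19⁻¹ ≡ 18 (mod 31), so λ ≡ 8·18 ≡ 20.
  x = λ² - 18 - 18 = 400 - 36 ≡ 23; y = λ·(18 - 23) - 25 ≡ 30. → (23, 30)

(23, 30)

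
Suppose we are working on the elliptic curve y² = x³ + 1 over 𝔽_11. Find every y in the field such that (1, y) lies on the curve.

none

x³ + 0x + 1 = 2 ≡ 2 (mod 11).
2 is a non-residue mod 11; no y exists.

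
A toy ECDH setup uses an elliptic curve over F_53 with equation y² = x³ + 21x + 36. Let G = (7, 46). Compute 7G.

(42, 8)

Repeated addition: build up to 7G.
2G: tangent at (7, 46): λ = (3·7² + 21)/(2·46) ≡ 9/39. 39⁻¹ ≡ 34 (mod 53) since 39·34 = 1326 ≡ 1, so λ ≡ 9·34 ≡ 41.
  x = λ² - 7 - 7 = 1681 - 14 ≡ 24; y = λ·(7 - 24) - 46 ≡ 52. → (24, 52)
3G: (24, 52) + (7, 46). λ = (46 - 52)/(7 - 24) ≡ 47/36 mod 53. 36⁻¹ ≡ 28 (mod 53), so λ ≡ 44.
  x = λ² - 24 - 7 = 1936 - 31 ≡ 50; y = λ·(24 - 50) - 52 ≡ 23. → (50, 23)
4G: (50, 23) + (7, 46). λ = (46 - 23)/(7 - 50) ≡ 23/10 mod 53. 10⁻¹ ≡ 16 (mod 53) since 10·16 = 160 ≡ 1, so λ ≡ 50.
  x = λ² - 50 - 7 = 2500 - 57 ≡ 5; y = λ·(50 - 5) - 23 ≡ 1. → (5, 1)
5G: (5, 1) + (7, 46). λ = (46 - 1)/(7 - 5) ≡ 45/2 mod 53. 2⁻¹ ≡ 27 (mod 53), so λ ≡ 49.
  x = λ² - 5 - 7 = 2401 - 12 ≡ 4; y = λ·(5 - 4) - 1 ≡ 48. → (4, 48)
6G: (4, 48) + (7, 46). λ = (46 - 48)/(7 - 4) ≡ 51/3 mod 53. 3⁻¹ ≡ 18 (mod 53), so λ ≡ 17.
  x = λ² - 4 - 7 = 289 - 11 ≡ 13; y = λ·(4 - 13) - 48 ≡ 11. → (13, 11)
7G: (13, 11) + (7, 46). λ = (46 - 11)/(7 - 13) ≡ 35/47 mod 53. 47⁻¹ ≡ 44 (mod 53) since 47·44 = 2068 ≡ 1, so λ ≡ 3.
  x = λ² - 13 - 7 = 9 - 20 ≡ 42; y = λ·(13 - 42) - 11 ≡ 8. → (42, 8)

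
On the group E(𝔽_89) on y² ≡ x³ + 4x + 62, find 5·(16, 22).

Write G = (16, 22).
Repeated addition: build up to 5G.
2G: tangent at (16, 22): λ = (3·16² + 4)/(2·22) ≡ 60/44. 44⁻¹ ≡ 87 (mod 89) since 44·87 = 3828 ≡ 1, so λ ≡ 60·87 ≡ 58.
  x = λ² - 16 - 16 = 3364 - 32 ≡ 39; y = λ·(16 - 39) - 22 ≡ 68. → (39, 68)
3G: (39, 68) + (16, 22). λ = (22 - 68)/(16 - 39) ≡ 43/66 mod 89. 66⁻¹ ≡ 58 (mod 89), so λ ≡ 2.
  x = λ² - 39 - 16 = 4 - 55 ≡ 38; y = λ·(39 - 38) - 68 ≡ 23. → (38, 23)
4G: (38, 23) + (16, 22). λ = (22 - 23)/(16 - 38) ≡ 88/67 mod 89. 67⁻¹ ≡ 4 (mod 89), so λ ≡ 85.
  x = λ² - 38 - 16 = 7225 - 54 ≡ 51; y = λ·(38 - 51) - 23 ≡ 29. → (51, 29)
5G: (51, 29) + (16, 22). λ = (22 - 29)/(16 - 51) ≡ 82/54 mod 89. 54⁻¹ ≡ 61 (mod 89), so λ ≡ 18.
  x = λ² - 51 - 16 = 324 - 67 ≡ 79; y = λ·(51 - 79) - 29 ≡ 1. → (79, 1)

(79, 1)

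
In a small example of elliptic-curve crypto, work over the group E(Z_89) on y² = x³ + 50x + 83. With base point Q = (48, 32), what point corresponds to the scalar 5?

(54, 74)

Repeated addition: build up to 5Q.
2Q: tangent at (48, 32): λ = (3·48² + 50)/(2·32) ≡ 20/64. 64⁻¹ ≡ 32 (mod 89) since 64·32 = 2048 ≡ 1, so λ ≡ 20·32 ≡ 17.
  x = λ² - 48 - 48 = 289 - 96 ≡ 15; y = λ·(48 - 15) - 32 ≡ 84. → (15, 84)
3Q: (15, 84) + (48, 32). λ = (32 - 84)/(48 - 15) ≡ 37/33 mod 89. 33⁻¹ ≡ 27 (mod 89) since 33·27 = 891 ≡ 1, so λ ≡ 20.
  x = λ² - 15 - 48 = 400 - 63 ≡ 70; y = λ·(15 - 70) - 84 ≡ 62. → (70, 62)
4Q: (70, 62) + (48, 32). λ = (32 - 62)/(48 - 70) ≡ 59/67 mod 89. 67⁻¹ ≡ 4 (mod 89) since 67·4 = 268 ≡ 1, so λ ≡ 58.
  x = λ² - 70 - 48 = 3364 - 118 ≡ 42; y = λ·(70 - 42) - 62 ≡ 49. → (42, 49)
5Q: (42, 49) + (48, 32). λ = (32 - 49)/(48 - 42) ≡ 72/6 mod 89. 6⁻¹ ≡ 15 (mod 89) since 6·15 = 90 ≡ 1, so λ ≡ 12.
  x = λ² - 42 - 48 = 144 - 90 ≡ 54; y = λ·(42 - 54) - 49 ≡ 74. → (54, 74)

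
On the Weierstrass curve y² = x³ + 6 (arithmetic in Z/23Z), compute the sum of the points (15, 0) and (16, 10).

(15, 0) + (16, 10). λ = (10 - 0)/(16 - 15) ≡ 10/1 mod 23. 1⁻¹ ≡ 1 (mod 23) since 1·1 = 1 ≡ 1, so λ ≡ 10.
  x = λ² - 15 - 16 = 100 - 31 ≡ 0; y = λ·(15 - 0) - 0 ≡ 12. → (0, 12)

(0, 12)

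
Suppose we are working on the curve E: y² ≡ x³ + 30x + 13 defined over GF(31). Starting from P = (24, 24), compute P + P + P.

(28, 19)

Repeated addition: build up to 3P.
2P: tangent at (24, 24): λ = (3·24² + 30)/(2·24) ≡ 22/17. 17⁻¹ ≡ 11 (mod 31) since 17·11 = 187 ≡ 1, so λ ≡ 22·11 ≡ 25.
  x = λ² - 24 - 24 = 625 - 48 ≡ 19; y = λ·(24 - 19) - 24 ≡ 8. → (19, 8)
3P: (19, 8) + (24, 24). λ = (24 - 8)/(24 - 19) ≡ 16/5 mod 31. 5⁻¹ ≡ 25 (mod 31), so λ ≡ 28.
  x = λ² - 19 - 24 = 784 - 43 ≡ 28; y = λ·(19 - 28) - 8 ≡ 19. → (28, 19)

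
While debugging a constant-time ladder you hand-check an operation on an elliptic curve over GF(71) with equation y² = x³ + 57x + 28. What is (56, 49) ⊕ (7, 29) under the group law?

(10, 6)

(56, 49) + (7, 29). λ = (29 - 49)/(7 - 56) ≡ 51/22 mod 71. 22⁻¹ ≡ 42 (mod 71), so λ ≡ 12.
  x = λ² - 56 - 7 = 144 - 63 ≡ 10; y = λ·(56 - 10) - 49 ≡ 6. → (10, 6)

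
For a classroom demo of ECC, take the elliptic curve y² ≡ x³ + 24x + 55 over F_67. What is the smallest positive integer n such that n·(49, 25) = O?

2P: tangent at (49, 25): λ = (3·49² + 24)/(2·25) ≡ 58/50. 50⁻¹ ≡ 63 (mod 67) since 50·63 = 3150 ≡ 1, so λ ≡ 58·63 ≡ 36.
  x = λ² - 49 - 49 = 1296 - 98 ≡ 59; y = λ·(49 - 59) - 25 ≡ 17. → (59, 17)
3P: (59, 17) + (49, 25). λ = (25 - 17)/(49 - 59) ≡ 8/57 mod 67. 57⁻¹ ≡ 20 (mod 67), so λ ≡ 26.
  x = λ² - 59 - 49 = 676 - 108 ≡ 32; y = λ·(59 - 32) - 17 ≡ 15. → (32, 15)
4P: (32, 15) + (49, 25). λ = (25 - 15)/(49 - 32) ≡ 10/17 mod 67. 17⁻¹ ≡ 4 (mod 67) since 17·4 = 68 ≡ 1, so λ ≡ 40.
  x = λ² - 32 - 49 = 1600 - 81 ≡ 45; y = λ·(32 - 45) - 15 ≡ 1. → (45, 1)
5P: (45, 1) + (49, 25). λ = (25 - 1)/(49 - 45) ≡ 24/4 mod 67. 4⁻¹ ≡ 17 (mod 67) since 4·17 = 68 ≡ 1, so λ ≡ 6.
  x = λ² - 45 - 49 = 36 - 94 ≡ 9; y = λ·(45 - 9) - 1 ≡ 14. → (9, 14)
6P: (9, 14) + (49, 25). λ = (25 - 14)/(49 - 9) ≡ 11/40 mod 67. 40⁻¹ ≡ 62 (mod 67) since 40·62 = 2480 ≡ 1, so λ ≡ 12.
  x = λ² - 9 - 49 = 144 - 58 ≡ 19; y = λ·(9 - 19) - 14 ≡ 0. → (19, 0)
7P: (19, 0) + (49, 25). λ = (25 - 0)/(49 - 19) ≡ 25/30 mod 67. 30⁻¹ ≡ 38 (mod 67), so λ ≡ 12.
  x = λ² - 19 - 49 = 144 - 68 ≡ 9; y = λ·(19 - 9) - 0 ≡ 53. → (9, 53)
8P: (9, 53) + (49, 25). λ = (25 - 53)/(49 - 9) ≡ 39/40 mod 67. 40⁻¹ ≡ 62 (mod 67) since 40·62 = 2480 ≡ 1, so λ ≡ 6.
  x = λ² - 9 - 49 = 36 - 58 ≡ 45; y = λ·(9 - 45) - 53 ≡ 66. → (45, 66)
9P: (45, 66) + (49, 25). λ = (25 - 66)/(49 - 45) ≡ 26/4 mod 67. 4⁻¹ ≡ 17 (mod 67), so λ ≡ 40.
  x = λ² - 45 - 49 = 1600 - 94 ≡ 32; y = λ·(45 - 32) - 66 ≡ 52. → (32, 52)
10P: (32, 52) + (49, 25). λ = (25 - 52)/(49 - 32) ≡ 40/17 mod 67. 17⁻¹ ≡ 4 (mod 67), so λ ≡ 26.
  x = λ² - 32 - 49 = 676 - 81 ≡ 59; y = λ·(32 - 59) - 52 ≡ 50. → (59, 50)
11P: (59, 50) + (49, 25). λ = (25 - 50)/(49 - 59) ≡ 42/57 mod 67. 57⁻¹ ≡ 20 (mod 67), so λ ≡ 36.
  x = λ² - 59 - 49 = 1296 - 108 ≡ 49; y = λ·(59 - 49) - 50 ≡ 42. → (49, 42)
12P: (49, 42) + (49, 25): same x and y₁ ≡ -y₂, so the sum is O.
12P = O, so the order is 12.

12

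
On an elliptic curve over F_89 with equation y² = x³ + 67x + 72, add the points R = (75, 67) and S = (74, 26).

(19, 4)

(75, 67) + (74, 26). λ = (26 - 67)/(74 - 75) ≡ 48/88 mod 89. 88⁻¹ ≡ 88 (mod 89), so λ ≡ 41.
  x = λ² - 75 - 74 = 1681 - 149 ≡ 19; y = λ·(75 - 19) - 67 ≡ 4. → (19, 4)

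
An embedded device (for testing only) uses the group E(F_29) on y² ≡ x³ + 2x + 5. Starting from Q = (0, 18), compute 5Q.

Double-and-add on 5 = (101)₂. Start with Q = (0, 18) for the leading 1-bit.
double: tangent at (0, 18): λ = (3·0² + 2)/(2·18) ≡ 2/7. 7⁻¹ ≡ 25 (mod 29) since 7·25 = 175 ≡ 1, so λ ≡ 2·25 ≡ 21.
  x = λ² - 0 - 0 = 441 - 0 ≡ 6; y = λ·(0 - 6) - 18 ≡ 1. → (6, 1)
double: tangent at (6, 1): λ = (3·6² + 2)/(2·1) ≡ 23/2. 2⁻¹ ≡ 15 (mod 29), so λ ≡ 23·15 ≡ 26.
  x = λ² - 6 - 6 = 676 - 12 ≡ 26; y = λ·(6 - 26) - 1 ≡ 1. → (26, 1)
add Q: (26, 1) + (0, 18). λ = (18 - 1)/(0 - 26) ≡ 17/3 mod 29. 3⁻¹ ≡ 10 (mod 29) since 3·10 = 30 ≡ 1, so λ ≡ 25.
  x = λ² - 26 - 0 = 625 - 26 ≡ 19; y = λ·(26 - 19) - 1 ≡ 0. → (19, 0)

(19, 0)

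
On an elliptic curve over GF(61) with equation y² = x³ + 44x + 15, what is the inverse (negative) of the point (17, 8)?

(17, 53)

-(17, 8) = (17, -8 mod 61) = (17, 53).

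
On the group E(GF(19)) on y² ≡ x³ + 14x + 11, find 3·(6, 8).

(1, 11)

Write G = (6, 8).
Repeated addition: build up to 3G.
2G: tangent at (6, 8): λ = (3·6² + 14)/(2·8) ≡ 8/16. 16⁻¹ ≡ 6 (mod 19) since 16·6 = 96 ≡ 1, so λ ≡ 8·6 ≡ 10.
  x = λ² - 6 - 6 = 100 - 12 ≡ 12; y = λ·(6 - 12) - 8 ≡ 8. → (12, 8)
3G: (12, 8) + (6, 8). λ = (8 - 8)/(6 - 12) ≡ 0/13 mod 19. 13⁻¹ ≡ 3 (mod 19) since 13·3 = 39 ≡ 1, so λ ≡ 0.
  x = λ² - 12 - 6 = 0 - 18 ≡ 1; y = λ·(12 - 1) - 8 ≡ 11. → (1, 11)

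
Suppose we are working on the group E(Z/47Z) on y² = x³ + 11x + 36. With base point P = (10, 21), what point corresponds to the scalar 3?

(46, 20)

Repeated addition: build up to 3P.
2P: tangent at (10, 21): λ = (3·10² + 11)/(2·21) ≡ 29/42. 42⁻¹ ≡ 28 (mod 47), so λ ≡ 29·28 ≡ 13.
  x = λ² - 10 - 10 = 169 - 20 ≡ 8; y = λ·(10 - 8) - 21 ≡ 5. → (8, 5)
3P: (8, 5) + (10, 21). λ = (21 - 5)/(10 - 8) ≡ 16/2 mod 47. 2⁻¹ ≡ 24 (mod 47) since 2·24 = 48 ≡ 1, so λ ≡ 8.
  x = λ² - 8 - 10 = 64 - 18 ≡ 46; y = λ·(8 - 46) - 5 ≡ 20. → (46, 20)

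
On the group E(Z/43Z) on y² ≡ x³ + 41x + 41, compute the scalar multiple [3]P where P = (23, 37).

(21, 12)

Repeated addition: build up to 3P.
2P: tangent at (23, 37): λ = (3·23² + 41)/(2·37) ≡ 37/31. 31⁻¹ ≡ 25 (mod 43), so λ ≡ 37·25 ≡ 22.
  x = λ² - 23 - 23 = 484 - 46 ≡ 8; y = λ·(23 - 8) - 37 ≡ 35. → (8, 35)
3P: (8, 35) + (23, 37). λ = (37 - 35)/(23 - 8) ≡ 2/15 mod 43. 15⁻¹ ≡ 23 (mod 43), so λ ≡ 3.
  x = λ² - 8 - 23 = 9 - 31 ≡ 21; y = λ·(8 - 21) - 35 ≡ 12. → (21, 12)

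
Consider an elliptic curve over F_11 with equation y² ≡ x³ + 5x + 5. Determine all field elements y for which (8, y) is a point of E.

none

x³ + 5x + 5 = 557 ≡ 7 (mod 11).
7 is a non-residue mod 11; no y exists.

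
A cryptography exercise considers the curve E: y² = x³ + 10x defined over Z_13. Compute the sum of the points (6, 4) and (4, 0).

(7, 7)

(6, 4) + (4, 0). λ = (0 - 4)/(4 - 6) ≡ 9/11 mod 13. 11⁻¹ ≡ 6 (mod 13), so λ ≡ 2.
  x = λ² - 6 - 4 = 4 - 10 ≡ 7; y = λ·(6 - 7) - 4 ≡ 7. → (7, 7)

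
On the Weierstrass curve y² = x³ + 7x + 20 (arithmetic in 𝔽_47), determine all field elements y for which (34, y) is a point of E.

x³ + 7x + 20 = 39562 ≡ 35 (mod 47).
35 is a non-residue mod 47; no y exists.

none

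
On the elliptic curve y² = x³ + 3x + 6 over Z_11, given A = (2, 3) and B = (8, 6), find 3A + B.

(3, 3)

First 3A:
Repeated addition: build up to 3A.
2A: tangent at (2, 3): λ = (3·2² + 3)/(2·3) ≡ 4/6. 6⁻¹ ≡ 2 (mod 11), so λ ≡ 4·2 ≡ 8.
  x = λ² - 2 - 2 = 64 - 4 ≡ 5; y = λ·(2 - 5) - 3 ≡ 6. → (5, 6)
3A: (5, 6) + (2, 3). λ = (3 - 6)/(2 - 5) ≡ 8/8 mod 11. 8⁻¹ ≡ 7 (mod 11), so λ ≡ 1.
  x = λ² - 5 - 2 = 1 - 7 ≡ 5; y = λ·(5 - 5) - 6 ≡ 5. → (5, 5)
3A = (5, 5).
Finally 3A + B:
(5, 5) + (8, 6). λ = (6 - 5)/(8 - 5) ≡ 1/3 mod 11. 3⁻¹ ≡ 4 (mod 11), so λ ≡ 4.
  x = λ² - 5 - 8 = 16 - 13 ≡ 3; y = λ·(5 - 3) - 5 ≡ 3. → (3, 3)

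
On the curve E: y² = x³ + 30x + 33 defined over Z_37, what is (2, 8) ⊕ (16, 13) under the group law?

(28, 25)

(2, 8) + (16, 13). λ = (13 - 8)/(16 - 2) ≡ 5/14 mod 37. 14⁻¹ ≡ 8 (mod 37), so λ ≡ 3.
  x = λ² - 2 - 16 = 9 - 18 ≡ 28; y = λ·(2 - 28) - 8 ≡ 25. → (28, 25)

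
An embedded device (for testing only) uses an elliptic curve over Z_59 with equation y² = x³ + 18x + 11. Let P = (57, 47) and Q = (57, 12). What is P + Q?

The two points share x = 57 and their y-coordinates satisfy 47 + 12 ≡ 0 (mod 59), so they are inverses. Their sum is O.

O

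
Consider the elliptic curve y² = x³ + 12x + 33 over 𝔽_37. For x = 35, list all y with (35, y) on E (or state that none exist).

1, 36

x³ + 12x + 33 = 43328 ≡ 1 (mod 37).
Square roots of 1 mod 37: 1 and 36 (since 1² = 1 ≡ 1).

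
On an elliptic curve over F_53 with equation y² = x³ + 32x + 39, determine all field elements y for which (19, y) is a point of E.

x³ + 32x + 39 = 7506 ≡ 33 (mod 53).
33 is a non-residue mod 53; no y exists.

none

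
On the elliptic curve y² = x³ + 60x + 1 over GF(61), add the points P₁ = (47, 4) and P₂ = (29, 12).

(59, 42)

(47, 4) + (29, 12). λ = (12 - 4)/(29 - 47) ≡ 8/43 mod 61. 43⁻¹ ≡ 44 (mod 61), so λ ≡ 47.
  x = λ² - 47 - 29 = 2209 - 76 ≡ 59; y = λ·(47 - 59) - 4 ≡ 42. → (59, 42)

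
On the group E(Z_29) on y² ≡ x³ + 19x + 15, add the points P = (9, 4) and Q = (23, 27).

(25, 7)

(9, 4) + (23, 27). λ = (27 - 4)/(23 - 9) ≡ 23/14 mod 29. 14⁻¹ ≡ 27 (mod 29), so λ ≡ 12.
  x = λ² - 9 - 23 = 144 - 32 ≡ 25; y = λ·(9 - 25) - 4 ≡ 7. → (25, 7)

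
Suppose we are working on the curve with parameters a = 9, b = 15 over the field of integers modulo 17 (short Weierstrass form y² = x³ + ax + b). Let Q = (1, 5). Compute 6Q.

Repeated addition: build up to 6Q.
2Q: tangent at (1, 5): λ = (3·1² + 9)/(2·5) ≡ 12/10. 10⁻¹ ≡ 12 (mod 17), so λ ≡ 12·12 ≡ 8.
  x = λ² - 1 - 1 = 64 - 2 ≡ 11; y = λ·(1 - 11) - 5 ≡ 0. → (11, 0)
3Q: (11, 0) + (1, 5). λ = (5 - 0)/(1 - 11) ≡ 5/7 mod 17. 7⁻¹ ≡ 5 (mod 17), so λ ≡ 8.
  x = λ² - 11 - 1 = 64 - 12 ≡ 1; y = λ·(11 - 1) - 0 ≡ 12. → (1, 12)
4Q: (1, 12) + (1, 5): same x and y₁ ≡ -y₂, so the sum is O.
5Q: O + (1, 5) = (1, 5) (identity).
6Q: tangent at (1, 5): λ = (3·1² + 9)/(2·5) ≡ 12/10. 10⁻¹ ≡ 12 (mod 17), so λ ≡ 12·12 ≡ 8.
  x = λ² - 1 - 1 = 64 - 2 ≡ 11; y = λ·(1 - 11) - 5 ≡ 0. → (11, 0)

(11, 0)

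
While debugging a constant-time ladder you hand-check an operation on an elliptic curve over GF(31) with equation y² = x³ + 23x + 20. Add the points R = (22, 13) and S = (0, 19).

(22, 13) + (0, 19). λ = (19 - 13)/(0 - 22) ≡ 6/9 mod 31. 9⁻¹ ≡ 7 (mod 31) since 9·7 = 63 ≡ 1, so λ ≡ 11.
  x = λ² - 22 - 0 = 121 - 22 ≡ 6; y = λ·(22 - 6) - 13 ≡ 8. → (6, 8)

(6, 8)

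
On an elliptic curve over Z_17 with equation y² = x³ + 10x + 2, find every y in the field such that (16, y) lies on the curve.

5, 12

x³ + 10x + 2 = 4258 ≡ 8 (mod 17).
Square roots of 8 mod 17: 5 and 12 (since 5² = 25 ≡ 8).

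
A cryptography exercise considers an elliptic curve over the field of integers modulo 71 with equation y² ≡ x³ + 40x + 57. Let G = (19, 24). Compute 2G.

tangent at (19, 24): λ = (3·19² + 40)/(2·24) ≡ 58/48. 48⁻¹ ≡ 37 (mod 71) since 48·37 = 1776 ≡ 1, so λ ≡ 58·37 ≡ 16.
  x = λ² - 19 - 19 = 256 - 38 ≡ 5; y = λ·(19 - 5) - 24 ≡ 58. → (5, 58)

(5, 58)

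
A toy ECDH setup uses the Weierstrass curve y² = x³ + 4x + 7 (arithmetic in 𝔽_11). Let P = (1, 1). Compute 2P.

(2, 1)

tangent at (1, 1): λ = (3·1² + 4)/(2·1) ≡ 7/2. 2⁻¹ ≡ 6 (mod 11) since 2·6 = 12 ≡ 1, so λ ≡ 7·6 ≡ 9.
  x = λ² - 1 - 1 = 81 - 2 ≡ 2; y = λ·(1 - 2) - 1 ≡ 1. → (2, 1)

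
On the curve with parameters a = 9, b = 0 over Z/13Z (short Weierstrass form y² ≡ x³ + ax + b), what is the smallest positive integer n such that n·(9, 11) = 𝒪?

2P: tangent at (9, 11): λ = (3·9² + 9)/(2·11) ≡ 5/9. 9⁻¹ ≡ 3 (mod 13), so λ ≡ 5·3 ≡ 2.
  x = λ² - 9 - 9 = 4 - 18 ≡ 12; y = λ·(9 - 12) - 11 ≡ 9. → (12, 9)
3P: (12, 9) + (9, 11). λ = (11 - 9)/(9 - 12) ≡ 2/10 mod 13. 10⁻¹ ≡ 4 (mod 13), so λ ≡ 8.
  x = λ² - 12 - 9 = 64 - 21 ≡ 4; y = λ·(12 - 4) - 9 ≡ 3. → (4, 3)
4P: (4, 3) + (9, 11). λ = (11 - 3)/(9 - 4) ≡ 8/5 mod 13. 5⁻¹ ≡ 8 (mod 13), so λ ≡ 12.
  x = λ² - 4 - 9 = 144 - 13 ≡ 1; y = λ·(4 - 1) - 3 ≡ 7. → (1, 7)
5P: (1, 7) + (9, 11). λ = (11 - 7)/(9 - 1) ≡ 4/8 mod 13. 8⁻¹ ≡ 5 (mod 13) since 8·5 = 40 ≡ 1, so λ ≡ 7.
  x = λ² - 1 - 9 = 49 - 10 ≡ 0; y = λ·(1 - 0) - 7 ≡ 0. → (0, 0)
6P: (0, 0) + (9, 11). λ = (11 - 0)/(9 - 0) ≡ 11/9 mod 13. 9⁻¹ ≡ 3 (mod 13), so λ ≡ 7.
  x = λ² - 0 - 9 = 49 - 9 ≡ 1; y = λ·(0 - 1) - 0 ≡ 6. → (1, 6)
7P: (1, 6) + (9, 11). λ = (11 - 6)/(9 - 1) ≡ 5/8 mod 13. 8⁻¹ ≡ 5 (mod 13) since 8·5 = 40 ≡ 1, so λ ≡ 12.
  x = λ² - 1 - 9 = 144 - 10 ≡ 4; y = λ·(1 - 4) - 6 ≡ 10. → (4, 10)
8P: (4, 10) + (9, 11). λ = (11 - 10)/(9 - 4) ≡ 1/5 mod 13. 5⁻¹ ≡ 8 (mod 13), so λ ≡ 8.
  x = λ² - 4 - 9 = 64 - 13 ≡ 12; y = λ·(4 - 12) - 10 ≡ 4. → (12, 4)
9P: (12, 4) + (9, 11). λ = (11 - 4)/(9 - 12) ≡ 7/10 mod 13. 10⁻¹ ≡ 4 (mod 13), so λ ≡ 2.
  x = λ² - 12 - 9 = 4 - 21 ≡ 9; y = λ·(12 - 9) - 4 ≡ 2. → (9, 2)
10P: (9, 2) + (9, 11): same x and y₁ ≡ -y₂, so the sum is 𝒪.
10P = 𝒪, so the order is 10.

10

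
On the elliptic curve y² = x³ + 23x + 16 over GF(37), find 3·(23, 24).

(14, 14)

Write P = (23, 24).
Repeated addition: build up to 3P.
2P: tangent at (23, 24): λ = (3·23² + 23)/(2·24) ≡ 19/11. 11⁻¹ ≡ 27 (mod 37), so λ ≡ 19·27 ≡ 32.
  x = λ² - 23 - 23 = 1024 - 46 ≡ 16; y = λ·(23 - 16) - 24 ≡ 15. → (16, 15)
3P: (16, 15) + (23, 24). λ = (24 - 15)/(23 - 16) ≡ 9/7 mod 37. 7⁻¹ ≡ 16 (mod 37), so λ ≡ 33.
  x = λ² - 16 - 23 = 1089 - 39 ≡ 14; y = λ·(16 - 14) - 15 ≡ 14. → (14, 14)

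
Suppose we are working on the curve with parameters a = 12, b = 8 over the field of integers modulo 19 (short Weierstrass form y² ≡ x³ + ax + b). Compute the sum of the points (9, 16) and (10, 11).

(9, 16) + (10, 11). λ = (11 - 16)/(10 - 9) ≡ 14/1 mod 19. 1⁻¹ ≡ 1 (mod 19) since 1·1 = 1 ≡ 1, so λ ≡ 14.
  x = λ² - 9 - 10 = 196 - 19 ≡ 6; y = λ·(9 - 6) - 16 ≡ 7. → (6, 7)

(6, 7)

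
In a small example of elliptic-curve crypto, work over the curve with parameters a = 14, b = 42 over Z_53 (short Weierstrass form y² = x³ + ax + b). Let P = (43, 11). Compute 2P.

tangent at (43, 11): λ = (3·43² + 14)/(2·11) ≡ 49/22. 22⁻¹ ≡ 41 (mod 53) since 22·41 = 902 ≡ 1, so λ ≡ 49·41 ≡ 48.
  x = λ² - 43 - 43 = 2304 - 86 ≡ 45; y = λ·(43 - 45) - 11 ≡ 52. → (45, 52)

(45, 52)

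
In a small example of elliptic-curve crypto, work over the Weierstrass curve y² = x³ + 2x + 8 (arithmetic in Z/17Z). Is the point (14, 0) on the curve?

no

y² = 0² ≡ 0; x³ + 2x + 8 = 2780 ≡ 9 (mod 17). 0 ≠ 9.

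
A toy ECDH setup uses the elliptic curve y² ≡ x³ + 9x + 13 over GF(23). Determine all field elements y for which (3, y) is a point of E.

none

x³ + 9x + 13 = 67 ≡ 21 (mod 23).
21 is a non-residue mod 23; no y exists.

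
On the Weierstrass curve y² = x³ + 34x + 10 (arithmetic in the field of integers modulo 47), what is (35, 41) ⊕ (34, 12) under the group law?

(35, 41) + (34, 12). λ = (12 - 41)/(34 - 35) ≡ 18/46 mod 47. 46⁻¹ ≡ 46 (mod 47), so λ ≡ 29.
  x = λ² - 35 - 34 = 841 - 69 ≡ 20; y = λ·(35 - 20) - 41 ≡ 18. → (20, 18)

(20, 18)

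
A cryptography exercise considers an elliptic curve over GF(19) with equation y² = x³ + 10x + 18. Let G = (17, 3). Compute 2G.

(9, 1)

tangent at (17, 3): λ = (3·17² + 10)/(2·3) ≡ 3/6. 6⁻¹ ≡ 16 (mod 19), so λ ≡ 3·16 ≡ 10.
  x = λ² - 17 - 17 = 100 - 34 ≡ 9; y = λ·(17 - 9) - 3 ≡ 1. → (9, 1)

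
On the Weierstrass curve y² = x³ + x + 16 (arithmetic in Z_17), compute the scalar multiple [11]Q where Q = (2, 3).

(4, 4)

Double-and-add on 11 = (1011)₂. Start with Q = (2, 3) for the leading 1-bit.
double: tangent at (2, 3): λ = (3·2² + 1)/(2·3) ≡ 13/6. 6⁻¹ ≡ 3 (mod 17) since 6·3 = 18 ≡ 1, so λ ≡ 13·3 ≡ 5.
  x = λ² - 2 - 2 = 25 - 4 ≡ 4; y = λ·(2 - 4) - 3 ≡ 4. → (4, 4)
double: tangent at (4, 4): λ = (3·4² + 1)/(2·4) ≡ 15/8. 8⁻¹ ≡ 15 (mod 17), so λ ≡ 15·15 ≡ 4.
  x = λ² - 4 - 4 = 16 - 8 ≡ 8; y = λ·(4 - 8) - 4 ≡ 14. → (8, 14)
add Q: (8, 14) + (2, 3). λ = (3 - 14)/(2 - 8) ≡ 6/11 mod 17. 11⁻¹ ≡ 14 (mod 17), so λ ≡ 16.
  x = λ² - 8 - 2 = 256 - 10 ≡ 8; y = λ·(8 - 8) - 14 ≡ 3. → (8, 3)
double: tangent at (8, 3): λ = (3·8² + 1)/(2·3) ≡ 6/6. 6⁻¹ ≡ 3 (mod 17) since 6·3 = 18 ≡ 1, so λ ≡ 6·3 ≡ 1.
  x = λ² - 8 - 8 = 1 - 16 ≡ 2; y = λ·(8 - 2) - 3 ≡ 3. → (2, 3)
add Q: tangent at (2, 3): λ = (3·2² + 1)/(2·3) ≡ 13/6. 6⁻¹ ≡ 3 (mod 17), so λ ≡ 13·3 ≡ 5.
  x = λ² - 2 - 2 = 25 - 4 ≡ 4; y = λ·(2 - 4) - 3 ≡ 4. → (4, 4)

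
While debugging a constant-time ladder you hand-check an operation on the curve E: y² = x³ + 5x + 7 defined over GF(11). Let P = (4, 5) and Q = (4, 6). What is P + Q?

O

The two points share x = 4 and their y-coordinates satisfy 5 + 6 ≡ 0 (mod 11), so they are inverses. Their sum is 𝒪.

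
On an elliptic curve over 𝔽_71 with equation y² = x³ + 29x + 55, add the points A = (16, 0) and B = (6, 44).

(16, 0) + (6, 44). λ = (44 - 0)/(6 - 16) ≡ 44/61 mod 71. 61⁻¹ ≡ 7 (mod 71) since 61·7 = 427 ≡ 1, so λ ≡ 24.
  x = λ² - 16 - 6 = 576 - 22 ≡ 57; y = λ·(16 - 57) - 0 ≡ 10. → (57, 10)

(57, 10)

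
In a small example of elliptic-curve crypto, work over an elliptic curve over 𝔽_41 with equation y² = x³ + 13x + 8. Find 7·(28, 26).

(32, 8)

Write G = (28, 26).
Repeated addition: build up to 7G.
2G: tangent at (28, 26): λ = (3·28² + 13)/(2·26) ≡ 28/11. 11⁻¹ ≡ 15 (mod 41) since 11·15 = 165 ≡ 1, so λ ≡ 28·15 ≡ 10.
  x = λ² - 28 - 28 = 100 - 56 ≡ 3; y = λ·(28 - 3) - 26 ≡ 19. → (3, 19)
3G: (3, 19) + (28, 26). λ = (26 - 19)/(28 - 3) ≡ 7/25 mod 41. 25⁻¹ ≡ 23 (mod 41) since 25·23 = 575 ≡ 1, so λ ≡ 38.
  x = λ² - 3 - 28 = 1444 - 31 ≡ 19; y = λ·(3 - 19) - 19 ≡ 29. → (19, 29)
4G: (19, 29) + (28, 26). λ = (26 - 29)/(28 - 19) ≡ 38/9 mod 41. 9⁻¹ ≡ 32 (mod 41), so λ ≡ 27.
  x = λ² - 19 - 28 = 729 - 47 ≡ 26; y = λ·(19 - 26) - 29 ≡ 28. → (26, 28)
5G: (26, 28) + (28, 26). λ = (26 - 28)/(28 - 26) ≡ 39/2 mod 41. 2⁻¹ ≡ 21 (mod 41) since 2·21 = 42 ≡ 1, so λ ≡ 40.
  x = λ² - 26 - 28 = 1600 - 54 ≡ 29; y = λ·(26 - 29) - 28 ≡ 16. → (29, 16)
6G: (29, 16) + (28, 26). λ = (26 - 16)/(28 - 29) ≡ 10/40 mod 41. 40⁻¹ ≡ 40 (mod 41), so λ ≡ 31.
  x = λ² - 29 - 28 = 961 - 57 ≡ 2; y = λ·(29 - 2) - 16 ≡ 1. → (2, 1)
7G: (2, 1) + (28, 26). λ = (26 - 1)/(28 - 2) ≡ 25/26 mod 41. 26⁻¹ ≡ 30 (mod 41) since 26·30 = 780 ≡ 1, so λ ≡ 12.
  x = λ² - 2 - 28 = 144 - 30 ≡ 32; y = λ·(2 - 32) - 1 ≡ 8. → (32, 8)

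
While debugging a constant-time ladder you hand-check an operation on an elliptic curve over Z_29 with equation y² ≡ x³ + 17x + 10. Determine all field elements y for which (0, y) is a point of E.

x³ + 17x + 10 = 10 ≡ 10 (mod 29).
10 is a non-residue mod 29; no y exists.

none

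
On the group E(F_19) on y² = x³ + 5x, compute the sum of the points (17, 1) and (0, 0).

(7, 13)

(17, 1) + (0, 0). λ = (0 - 1)/(0 - 17) ≡ 18/2 mod 19. 2⁻¹ ≡ 10 (mod 19), so λ ≡ 9.
  x = λ² - 17 - 0 = 81 - 17 ≡ 7; y = λ·(17 - 7) - 1 ≡ 13. → (7, 13)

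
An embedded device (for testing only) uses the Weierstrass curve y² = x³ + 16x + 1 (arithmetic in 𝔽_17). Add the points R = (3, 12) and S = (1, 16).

(0, 16)

(3, 12) + (1, 16). λ = (16 - 12)/(1 - 3) ≡ 4/15 mod 17. 15⁻¹ ≡ 8 (mod 17), so λ ≡ 15.
  x = λ² - 3 - 1 = 225 - 4 ≡ 0; y = λ·(3 - 0) - 12 ≡ 16. → (0, 16)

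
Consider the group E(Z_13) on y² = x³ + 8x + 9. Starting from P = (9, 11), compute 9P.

O

Double-and-add on 9 = (1001)₂. Start with P = (9, 11) for the leading 1-bit.
double: tangent at (9, 11): λ = (3·9² + 8)/(2·11) ≡ 4/9. 9⁻¹ ≡ 3 (mod 13), so λ ≡ 4·3 ≡ 12.
  x = λ² - 9 - 9 = 144 - 18 ≡ 9; y = λ·(9 - 9) - 11 ≡ 2. → (9, 2)
double: tangent at (9, 2): λ = (3·9² + 8)/(2·2) ≡ 4/4. 4⁻¹ ≡ 10 (mod 13) since 4·10 = 40 ≡ 1, so λ ≡ 4·10 ≡ 1.
  x = λ² - 9 - 9 = 1 - 18 ≡ 9; y = λ·(9 - 9) - 2 ≡ 11. → (9, 11)
double: tangent at (9, 11): λ = (3·9² + 8)/(2·11) ≡ 4/9. 9⁻¹ ≡ 3 (mod 13), so λ ≡ 4·3 ≡ 12.
  x = λ² - 9 - 9 = 144 - 18 ≡ 9; y = λ·(9 - 9) - 11 ≡ 2. → (9, 2)
add P: (9, 2) + (9, 11): same x and y₁ ≡ -y₂, so the sum is O.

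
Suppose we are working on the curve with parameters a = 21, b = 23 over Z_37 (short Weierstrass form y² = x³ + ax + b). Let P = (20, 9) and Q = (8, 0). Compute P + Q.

(35, 26)

(20, 9) + (8, 0). λ = (0 - 9)/(8 - 20) ≡ 28/25 mod 37. 25⁻¹ ≡ 3 (mod 37) since 25·3 = 75 ≡ 1, so λ ≡ 10.
  x = λ² - 20 - 8 = 100 - 28 ≡ 35; y = λ·(20 - 35) - 9 ≡ 26. → (35, 26)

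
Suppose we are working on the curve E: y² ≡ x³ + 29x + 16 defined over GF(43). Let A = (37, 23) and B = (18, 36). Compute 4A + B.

(22, 6)

First 4A:
Double-and-add on 4 = (100)₂. Start with A = (37, 23) for the leading 1-bit.
double: tangent at (37, 23): λ = (3·37² + 29)/(2·23) ≡ 8/3. 3⁻¹ ≡ 29 (mod 43), so λ ≡ 8·29 ≡ 17.
  x = λ² - 37 - 37 = 289 - 74 ≡ 0; y = λ·(37 - 0) - 23 ≡ 4. → (0, 4)
double: tangent at (0, 4): λ = (3·0² + 29)/(2·4) ≡ 29/8. 8⁻¹ ≡ 27 (mod 43), so λ ≡ 29·27 ≡ 9.
  x = λ² - 0 - 0 = 81 - 0 ≡ 38; y = λ·(0 - 38) - 4 ≡ 41. → (38, 41)
4A = (38, 41).
Finally 4A + B:
(38, 41) + (18, 36). λ = (36 - 41)/(18 - 38) ≡ 38/23 mod 43. 23⁻¹ ≡ 15 (mod 43), so λ ≡ 11.
  x = λ² - 38 - 18 = 121 - 56 ≡ 22; y = λ·(38 - 22) - 41 ≡ 6. → (22, 6)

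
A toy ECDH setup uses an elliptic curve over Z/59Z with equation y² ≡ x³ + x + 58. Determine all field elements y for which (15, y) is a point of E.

12, 47

x³ + 1x + 58 = 3448 ≡ 26 (mod 59).
Square roots of 26 mod 59: 12 and 47 (since 12² = 144 ≡ 26).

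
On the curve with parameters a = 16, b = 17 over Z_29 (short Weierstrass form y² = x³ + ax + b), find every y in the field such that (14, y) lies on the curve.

none

x³ + 16x + 17 = 2985 ≡ 27 (mod 29).
27 is a non-residue mod 29; no y exists.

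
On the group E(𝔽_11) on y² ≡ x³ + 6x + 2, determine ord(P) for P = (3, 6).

2P: tangent at (3, 6): λ = (3·3² + 6)/(2·6) ≡ 0/1. 1⁻¹ ≡ 1 (mod 11) since 1·1 = 1 ≡ 1, so λ ≡ 0·1 ≡ 0.
  x = λ² - 3 - 3 = 0 - 6 ≡ 5; y = λ·(3 - 5) - 6 ≡ 5. → (5, 5)
3P: (5, 5) + (3, 6). λ = (6 - 5)/(3 - 5) ≡ 1/9 mod 11. 9⁻¹ ≡ 5 (mod 11), so λ ≡ 5.
  x = λ² - 5 - 3 = 25 - 8 ≡ 6; y = λ·(5 - 6) - 5 ≡ 1. → (6, 1)
4P: (6, 1) + (3, 6). λ = (6 - 1)/(3 - 6) ≡ 5/8 mod 11. 8⁻¹ ≡ 7 (mod 11), so λ ≡ 2.
  x = λ² - 6 - 3 = 4 - 9 ≡ 6; y = λ·(6 - 6) - 1 ≡ 10. → (6, 10)
5P: (6, 10) + (3, 6). λ = (6 - 10)/(3 - 6) ≡ 7/8 mod 11. 8⁻¹ ≡ 7 (mod 11) since 8·7 = 56 ≡ 1, so λ ≡ 5.
  x = λ² - 6 - 3 = 25 - 9 ≡ 5; y = λ·(6 - 5) - 10 ≡ 6. → (5, 6)
6P: (5, 6) + (3, 6). λ = (6 - 6)/(3 - 5) ≡ 0/9 mod 11. 9⁻¹ ≡ 5 (mod 11) since 9·5 = 45 ≡ 1, so λ ≡ 0.
  x = λ² - 5 - 3 = 0 - 8 ≡ 3; y = λ·(5 - 3) - 6 ≡ 5. → (3, 5)
7P: (3, 5) + (3, 6): same x and y₁ ≡ -y₂, so the sum is 𝒪.
7P = 𝒪, so the order is 7.

7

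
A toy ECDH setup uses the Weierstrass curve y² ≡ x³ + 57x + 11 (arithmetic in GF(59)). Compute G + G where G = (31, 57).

(18, 5)

tangent at (31, 57): λ = (3·31² + 57)/(2·57) ≡ 49/55. 55⁻¹ ≡ 44 (mod 59) since 55·44 = 2420 ≡ 1, so λ ≡ 49·44 ≡ 32.
  x = λ² - 31 - 31 = 1024 - 62 ≡ 18; y = λ·(31 - 18) - 57 ≡ 5. → (18, 5)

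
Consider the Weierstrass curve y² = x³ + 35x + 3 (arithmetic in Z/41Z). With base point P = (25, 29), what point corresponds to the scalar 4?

(8, 4)

Repeated addition: build up to 4P.
2P: tangent at (25, 29): λ = (3·25² + 35)/(2·29) ≡ 24/17. 17⁻¹ ≡ 29 (mod 41) since 17·29 = 493 ≡ 1, so λ ≡ 24·29 ≡ 40.
  x = λ² - 25 - 25 = 1600 - 50 ≡ 33; y = λ·(25 - 33) - 29 ≡ 20. → (33, 20)
3P: (33, 20) + (25, 29). λ = (29 - 20)/(25 - 33) ≡ 9/33 mod 41. 33⁻¹ ≡ 5 (mod 41), so λ ≡ 4.
  x = λ² - 33 - 25 = 16 - 58 ≡ 40; y = λ·(33 - 40) - 20 ≡ 34. → (40, 34)
4P: (40, 34) + (25, 29). λ = (29 - 34)/(25 - 40) ≡ 36/26 mod 41. 26⁻¹ ≡ 30 (mod 41), so λ ≡ 14.
  x = λ² - 40 - 25 = 196 - 65 ≡ 8; y = λ·(40 - 8) - 34 ≡ 4. → (8, 4)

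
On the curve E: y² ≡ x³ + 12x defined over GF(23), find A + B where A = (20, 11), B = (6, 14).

(20, 11) + (6, 14). λ = (14 - 11)/(6 - 20) ≡ 3/9 mod 23. 9⁻¹ ≡ 18 (mod 23), so λ ≡ 8.
  x = λ² - 20 - 6 = 64 - 26 ≡ 15; y = λ·(20 - 15) - 11 ≡ 6. → (15, 6)

(15, 6)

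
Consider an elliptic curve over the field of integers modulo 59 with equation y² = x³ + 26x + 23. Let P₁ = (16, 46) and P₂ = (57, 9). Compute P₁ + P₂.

(16, 46) + (57, 9). λ = (9 - 46)/(57 - 16) ≡ 22/41 mod 59. 41⁻¹ ≡ 36 (mod 59), so λ ≡ 25.
  x = λ² - 16 - 57 = 625 - 73 ≡ 21; y = λ·(16 - 21) - 46 ≡ 6. → (21, 6)

(21, 6)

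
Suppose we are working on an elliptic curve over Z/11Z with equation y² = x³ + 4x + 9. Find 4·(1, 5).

(8, 5)

Write G = (1, 5).
Repeated addition: build up to 4G.
2G: tangent at (1, 5): λ = (3·1² + 4)/(2·5) ≡ 7/10. 10⁻¹ ≡ 10 (mod 11), so λ ≡ 7·10 ≡ 4.
  x = λ² - 1 - 1 = 16 - 2 ≡ 3; y = λ·(1 - 3) - 5 ≡ 9. → (3, 9)
3G: (3, 9) + (1, 5). λ = (5 - 9)/(1 - 3) ≡ 7/9 mod 11. 9⁻¹ ≡ 5 (mod 11), so λ ≡ 2.
  x = λ² - 3 - 1 = 4 - 4 ≡ 0; y = λ·(3 - 0) - 9 ≡ 8. → (0, 8)
4G: (0, 8) + (1, 5). λ = (5 - 8)/(1 - 0) ≡ 8/1 mod 11. 1⁻¹ ≡ 1 (mod 11), so λ ≡ 8.
  x = λ² - 0 - 1 = 64 - 1 ≡ 8; y = λ·(0 - 8) - 8 ≡ 5. → (8, 5)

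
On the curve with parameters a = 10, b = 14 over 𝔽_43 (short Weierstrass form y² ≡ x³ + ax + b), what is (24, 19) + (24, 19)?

(20, 1)

tangent at (24, 19): λ = (3·24² + 10)/(2·19) ≡ 18/38. 38⁻¹ ≡ 17 (mod 43), so λ ≡ 18·17 ≡ 5.
  x = λ² - 24 - 24 = 25 - 48 ≡ 20; y = λ·(24 - 20) - 19 ≡ 1. → (20, 1)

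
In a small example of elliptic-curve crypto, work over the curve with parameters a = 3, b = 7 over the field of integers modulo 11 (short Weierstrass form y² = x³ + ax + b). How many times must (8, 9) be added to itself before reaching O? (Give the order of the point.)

10

2P: tangent at (8, 9): λ = (3·8² + 3)/(2·9) ≡ 8/7. 7⁻¹ ≡ 8 (mod 11) since 7·8 = 56 ≡ 1, so λ ≡ 8·8 ≡ 9.
  x = λ² - 8 - 8 = 81 - 16 ≡ 10; y = λ·(8 - 10) - 9 ≡ 6. → (10, 6)
3P: (10, 6) + (8, 9). λ = (9 - 6)/(8 - 10) ≡ 3/9 mod 11. 9⁻¹ ≡ 5 (mod 11), so λ ≡ 4.
  x = λ² - 10 - 8 = 16 - 18 ≡ 9; y = λ·(10 - 9) - 6 ≡ 9. → (9, 9)
4P: (9, 9) + (8, 9). λ = (9 - 9)/(8 - 9) ≡ 0/10 mod 11. 10⁻¹ ≡ 10 (mod 11) since 10·10 = 100 ≡ 1, so λ ≡ 0.
  x = λ² - 9 - 8 = 0 - 17 ≡ 5; y = λ·(9 - 5) - 9 ≡ 2. → (5, 2)
5P: (5, 2) + (8, 9). λ = (9 - 2)/(8 - 5) ≡ 7/3 mod 11. 3⁻¹ ≡ 4 (mod 11) since 3·4 = 12 ≡ 1, so λ ≡ 6.
  x = λ² - 5 - 8 = 36 - 13 ≡ 1; y = λ·(5 - 1) - 2 ≡ 0. → (1, 0)
6P: (1, 0) + (8, 9). λ = (9 - 0)/(8 - 1) ≡ 9/7 mod 11. 7⁻¹ ≡ 8 (mod 11), so λ ≡ 6.
  x = λ² - 1 - 8 = 36 - 9 ≡ 5; y = λ·(1 - 5) - 0 ≡ 9. → (5, 9)
7P: (5, 9) + (8, 9). λ = (9 - 9)/(8 - 5) ≡ 0/3 mod 11. 3⁻¹ ≡ 4 (mod 11), so λ ≡ 0.
  x = λ² - 5 - 8 = 0 - 13 ≡ 9; y = λ·(5 - 9) - 9 ≡ 2. → (9, 2)
8P: (9, 2) + (8, 9). λ = (9 - 2)/(8 - 9) ≡ 7/10 mod 11. 10⁻¹ ≡ 10 (mod 11), so λ ≡ 4.
  x = λ² - 9 - 8 = 16 - 17 ≡ 10; y = λ·(9 - 10) - 2 ≡ 5. → (10, 5)
9P: (10, 5) + (8, 9). λ = (9 - 5)/(8 - 10) ≡ 4/9 mod 11. 9⁻¹ ≡ 5 (mod 11) since 9·5 = 45 ≡ 1, so λ ≡ 9.
  x = λ² - 10 - 8 = 81 - 18 ≡ 8; y = λ·(10 - 8) - 5 ≡ 2. → (8, 2)
10P: (8, 2) + (8, 9): same x and y₁ ≡ -y₂, so the sum is O.
10P = O, so the order is 10.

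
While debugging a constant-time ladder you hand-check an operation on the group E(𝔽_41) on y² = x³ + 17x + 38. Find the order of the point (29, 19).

2P: tangent at (29, 19): λ = (3·29² + 17)/(2·19) ≡ 39/38. 38⁻¹ ≡ 27 (mod 41) since 38·27 = 1026 ≡ 1, so λ ≡ 39·27 ≡ 28.
  x = λ² - 29 - 29 = 784 - 58 ≡ 29; y = λ·(29 - 29) - 19 ≡ 22. → (29, 22)
3P: (29, 22) + (29, 19): same x and y₁ ≡ -y₂, so the sum is O.
3P = O, so the order is 3.

3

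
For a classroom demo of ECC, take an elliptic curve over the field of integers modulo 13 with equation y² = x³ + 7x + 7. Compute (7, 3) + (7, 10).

O

The two points share x = 7 and their y-coordinates satisfy 3 + 10 ≡ 0 (mod 13), so they are inverses. Their sum is O.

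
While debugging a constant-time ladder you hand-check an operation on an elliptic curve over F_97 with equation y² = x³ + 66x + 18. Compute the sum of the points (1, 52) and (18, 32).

(72, 3)

(1, 52) + (18, 32). λ = (32 - 52)/(18 - 1) ≡ 77/17 mod 97. 17⁻¹ ≡ 40 (mod 97), so λ ≡ 73.
  x = λ² - 1 - 18 = 5329 - 19 ≡ 72; y = λ·(1 - 72) - 52 ≡ 3. → (72, 3)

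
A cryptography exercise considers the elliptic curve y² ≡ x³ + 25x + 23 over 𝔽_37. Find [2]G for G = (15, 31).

(14, 34)

tangent at (15, 31): λ = (3·15² + 25)/(2·31) ≡ 34/25. 25⁻¹ ≡ 3 (mod 37) since 25·3 = 75 ≡ 1, so λ ≡ 34·3 ≡ 28.
  x = λ² - 15 - 15 = 784 - 30 ≡ 14; y = λ·(15 - 14) - 31 ≡ 34. → (14, 34)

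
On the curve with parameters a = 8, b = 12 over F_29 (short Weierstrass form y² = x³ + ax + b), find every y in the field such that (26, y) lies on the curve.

none

x³ + 8x + 12 = 17796 ≡ 19 (mod 29).
19 is a non-residue mod 29; no y exists.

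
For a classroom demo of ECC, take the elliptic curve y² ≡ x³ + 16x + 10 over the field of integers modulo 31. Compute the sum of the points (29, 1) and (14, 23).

(2, 9)

(29, 1) + (14, 23). λ = (23 - 1)/(14 - 29) ≡ 22/16 mod 31. 16⁻¹ ≡ 2 (mod 31) since 16·2 = 32 ≡ 1, so λ ≡ 13.
  x = λ² - 29 - 14 = 169 - 43 ≡ 2; y = λ·(29 - 2) - 1 ≡ 9. → (2, 9)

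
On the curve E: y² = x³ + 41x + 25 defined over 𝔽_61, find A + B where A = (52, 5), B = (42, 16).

(52, 5) + (42, 16). λ = (16 - 5)/(42 - 52) ≡ 11/51 mod 61. 51⁻¹ ≡ 6 (mod 61), so λ ≡ 5.
  x = λ² - 52 - 42 = 25 - 94 ≡ 53; y = λ·(52 - 53) - 5 ≡ 51. → (53, 51)

(53, 51)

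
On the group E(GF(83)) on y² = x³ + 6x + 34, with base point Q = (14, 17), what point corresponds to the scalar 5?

(64, 45)

Repeated addition: build up to 5Q.
2Q: tangent at (14, 17): λ = (3·14² + 6)/(2·17) ≡ 13/34. 34⁻¹ ≡ 22 (mod 83) since 34·22 = 748 ≡ 1, so λ ≡ 13·22 ≡ 37.
  x = λ² - 14 - 14 = 1369 - 28 ≡ 13; y = λ·(14 - 13) - 17 ≡ 20. → (13, 20)
3Q: (13, 20) + (14, 17). λ = (17 - 20)/(14 - 13) ≡ 80/1 mod 83. 1⁻¹ ≡ 1 (mod 83), so λ ≡ 80.
  x = λ² - 13 - 14 = 6400 - 27 ≡ 65; y = λ·(13 - 65) - 20 ≡ 53. → (65, 53)
4Q: (65, 53) + (14, 17). λ = (17 - 53)/(14 - 65) ≡ 47/32 mod 83. 32⁻¹ ≡ 13 (mod 83), so λ ≡ 30.
  x = λ² - 65 - 14 = 900 - 79 ≡ 74; y = λ·(65 - 74) - 53 ≡ 9. → (74, 9)
5Q: (74, 9) + (14, 17). λ = (17 - 9)/(14 - 74) ≡ 8/23 mod 83. 23⁻¹ ≡ 65 (mod 83) since 23·65 = 1495 ≡ 1, so λ ≡ 22.
  x = λ² - 74 - 14 = 484 - 88 ≡ 64; y = λ·(74 - 64) - 9 ≡ 45. → (64, 45)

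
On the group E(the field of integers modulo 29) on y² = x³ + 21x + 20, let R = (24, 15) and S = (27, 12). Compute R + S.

(8, 27)

(24, 15) + (27, 12). λ = (12 - 15)/(27 - 24) ≡ 26/3 mod 29. 3⁻¹ ≡ 10 (mod 29), so λ ≡ 28.
  x = λ² - 24 - 27 = 784 - 51 ≡ 8; y = λ·(24 - 8) - 15 ≡ 27. → (8, 27)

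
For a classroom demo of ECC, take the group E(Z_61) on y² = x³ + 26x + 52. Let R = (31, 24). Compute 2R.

tangent at (31, 24): λ = (3·31² + 26)/(2·24) ≡ 42/48. 48⁻¹ ≡ 14 (mod 61), so λ ≡ 42·14 ≡ 39.
  x = λ² - 31 - 31 = 1521 - 62 ≡ 56; y = λ·(31 - 56) - 24 ≡ 38. → (56, 38)

(56, 38)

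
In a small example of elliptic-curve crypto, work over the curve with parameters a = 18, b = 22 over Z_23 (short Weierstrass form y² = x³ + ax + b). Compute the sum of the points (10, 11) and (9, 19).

(10, 11) + (9, 19). λ = (19 - 11)/(9 - 10) ≡ 8/22 mod 23. 22⁻¹ ≡ 22 (mod 23), so λ ≡ 15.
  x = λ² - 10 - 9 = 225 - 19 ≡ 22; y = λ·(10 - 22) - 11 ≡ 16. → (22, 16)

(22, 16)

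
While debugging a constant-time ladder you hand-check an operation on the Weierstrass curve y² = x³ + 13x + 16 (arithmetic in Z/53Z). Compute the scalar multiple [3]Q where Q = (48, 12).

(24, 52)

Repeated addition: build up to 3Q.
2Q: tangent at (48, 12): λ = (3·48² + 13)/(2·12) ≡ 35/24. 24⁻¹ ≡ 42 (mod 53) since 24·42 = 1008 ≡ 1, so λ ≡ 35·42 ≡ 39.
  x = λ² - 48 - 48 = 1521 - 96 ≡ 47; y = λ·(48 - 47) - 12 ≡ 27. → (47, 27)
3Q: (47, 27) + (48, 12). λ = (12 - 27)/(48 - 47) ≡ 38/1 mod 53. 1⁻¹ ≡ 1 (mod 53) since 1·1 = 1 ≡ 1, so λ ≡ 38.
  x = λ² - 47 - 48 = 1444 - 95 ≡ 24; y = λ·(47 - 24) - 27 ≡ 52. → (24, 52)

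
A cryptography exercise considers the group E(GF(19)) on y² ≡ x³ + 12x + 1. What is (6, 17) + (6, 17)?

(14, 14)

tangent at (6, 17): λ = (3·6² + 12)/(2·17) ≡ 6/15. 15⁻¹ ≡ 14 (mod 19), so λ ≡ 6·14 ≡ 8.
  x = λ² - 6 - 6 = 64 - 12 ≡ 14; y = λ·(6 - 14) - 17 ≡ 14. → (14, 14)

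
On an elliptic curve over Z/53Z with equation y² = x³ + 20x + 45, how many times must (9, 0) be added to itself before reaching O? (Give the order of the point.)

2

2P: (9, 0) + (9, 0): same x and y₁ ≡ -y₂, so the sum is O.
2P = O, so the order is 2.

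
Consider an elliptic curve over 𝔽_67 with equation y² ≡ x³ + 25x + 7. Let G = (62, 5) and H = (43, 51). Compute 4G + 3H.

(65, 4)

First 4G:
Double-and-add on 4 = (100)₂. Start with G = (62, 5) for the leading 1-bit.
double: tangent at (62, 5): λ = (3·62² + 25)/(2·5) ≡ 33/10. 10⁻¹ ≡ 47 (mod 67), so λ ≡ 33·47 ≡ 10.
  x = λ² - 62 - 62 = 100 - 124 ≡ 43; y = λ·(62 - 43) - 5 ≡ 51. → (43, 51)
double: tangent at (43, 51): λ = (3·43² + 25)/(2·51) ≡ 11/35. 35⁻¹ ≡ 23 (mod 67) since 35·23 = 805 ≡ 1, so λ ≡ 11·23 ≡ 52.
  x = λ² - 43 - 43 = 2704 - 86 ≡ 5; y = λ·(43 - 5) - 51 ≡ 49. → (5, 49)
4G = (5, 49).
Next 3H:
Repeated addition: build up to 3H.
2H: tangent at (43, 51): λ = (3·43² + 25)/(2·51) ≡ 11/35. 35⁻¹ ≡ 23 (mod 67), so λ ≡ 11·23 ≡ 52.
  x = λ² - 43 - 43 = 2704 - 86 ≡ 5; y = λ·(43 - 5) - 51 ≡ 49. → (5, 49)
3H: (5, 49) + (43, 51). λ = (51 - 49)/(43 - 5) ≡ 2/38 mod 67. 38⁻¹ ≡ 30 (mod 67) since 38·30 = 1140 ≡ 1, so λ ≡ 60.
  x = λ² - 5 - 43 = 3600 - 48 ≡ 1; y = λ·(5 - 1) - 49 ≡ 57. → (1, 57)
3H = (1, 57).
Finally 4G + 3H:
(5, 49) + (1, 57). λ = (57 - 49)/(1 - 5) ≡ 8/63 mod 67. 63⁻¹ ≡ 50 (mod 67) since 63·50 = 3150 ≡ 1, so λ ≡ 65.
  x = λ² - 5 - 1 = 4225 - 6 ≡ 65; y = λ·(5 - 65) - 49 ≡ 4. → (65, 4)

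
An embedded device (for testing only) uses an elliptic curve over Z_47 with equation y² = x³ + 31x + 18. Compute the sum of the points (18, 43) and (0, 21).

(18, 43) + (0, 21). λ = (21 - 43)/(0 - 18) ≡ 25/29 mod 47. 29⁻¹ ≡ 13 (mod 47) since 29·13 = 377 ≡ 1, so λ ≡ 43.
  x = λ² - 18 - 0 = 1849 - 18 ≡ 45; y = λ·(18 - 45) - 43 ≡ 18. → (45, 18)

(45, 18)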